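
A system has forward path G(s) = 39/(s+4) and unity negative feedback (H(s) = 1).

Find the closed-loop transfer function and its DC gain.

T(s) = G/(1+GH) = [39/(s+4)] / [1 + 39/(s+4)] = 39/(s+4+39) = 39/(s+43). DC gain = 39/43 = 0.9070.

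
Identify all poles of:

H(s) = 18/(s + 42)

Pole is where denominator = 0: s + 42 = 0, so s = -42.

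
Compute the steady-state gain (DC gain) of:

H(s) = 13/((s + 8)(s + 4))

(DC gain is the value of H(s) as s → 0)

DC gain = H(0) = 13/(8 × 4) = 13/32 = 0.40625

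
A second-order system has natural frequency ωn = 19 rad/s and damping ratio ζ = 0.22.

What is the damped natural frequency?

ωd = ωn√(1 - ζ²) = 19√(1 - 0.22²) = 18.53 rad/s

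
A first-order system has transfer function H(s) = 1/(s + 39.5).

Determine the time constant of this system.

For H(s) = 1/(s + 1/τ), the pole is at -1/τ = -39.5, so τ = 1/39.5 = 0.0253 s.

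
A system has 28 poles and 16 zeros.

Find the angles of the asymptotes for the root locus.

n - m = 28 - 16 = 12. Angles: θk = (2k + 1)·180°/12 = 15°, 45°, 75°, 105°, 135°, 165°, 195°, 225°, 255°, 285°, 315°, 345°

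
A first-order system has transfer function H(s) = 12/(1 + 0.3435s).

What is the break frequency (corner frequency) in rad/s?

Corner frequency = 1/τ = 1/0.3435 = 2.911 rad/s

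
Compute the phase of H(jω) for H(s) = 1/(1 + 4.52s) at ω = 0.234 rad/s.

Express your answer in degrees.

Phase = -arctan(ωτ) = -arctan(0.234 × 4.52) = -46.6°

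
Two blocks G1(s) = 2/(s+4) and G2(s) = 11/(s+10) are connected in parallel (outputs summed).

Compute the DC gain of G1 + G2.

Parallel: G_eq = G1 + G2. DC gain = G1(0) + G2(0) = 2/4 + 11/10 = 0.5 + 1.1 = 1.6.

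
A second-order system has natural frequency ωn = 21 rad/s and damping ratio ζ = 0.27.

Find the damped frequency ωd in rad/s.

ωd = ωn√(1 - ζ²) = 21√(1 - 0.27²) = 20.22 rad/s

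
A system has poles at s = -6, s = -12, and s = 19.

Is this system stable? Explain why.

Pole(s) at s = 19 are not in the left half-plane. System is unstable.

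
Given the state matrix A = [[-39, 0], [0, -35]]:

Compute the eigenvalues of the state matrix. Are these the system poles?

For diagonal matrix, eigenvalues are diagonal entries: λ₁ = -39, λ₂ = -35. Eigenvalues of A = system poles.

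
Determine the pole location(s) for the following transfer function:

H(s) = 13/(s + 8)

Pole is where denominator = 0: s + 8 = 0, so s = -8.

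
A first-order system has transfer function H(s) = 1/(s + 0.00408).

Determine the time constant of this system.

For H(s) = 1/(s + 1/τ), the pole is at -1/τ = -0.00408, so τ = 1/0.00408 = 245.1 s.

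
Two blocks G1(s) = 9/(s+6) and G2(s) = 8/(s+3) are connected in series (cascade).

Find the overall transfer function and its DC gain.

Series: multiply transfer functions. G_eq = 9/(s+6) × 8/(s+3) = 72/((s+6)(s+3)). DC gain = 72/(6×3) = 4.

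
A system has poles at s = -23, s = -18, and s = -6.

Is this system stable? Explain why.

All poles are in the left half-plane. System is stable.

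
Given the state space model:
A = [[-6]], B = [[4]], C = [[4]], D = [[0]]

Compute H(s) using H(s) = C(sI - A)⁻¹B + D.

(sI - A)⁻¹ = 1/(s + 6). H(s) = 4 × 4/(s + 6) + 0 = 16/(s + 6).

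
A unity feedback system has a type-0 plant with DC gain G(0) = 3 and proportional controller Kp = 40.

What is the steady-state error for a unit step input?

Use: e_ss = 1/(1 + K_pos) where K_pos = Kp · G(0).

K_pos = Kp · G(0) = 40 × 3 = 120. e_ss = 1/(1 + 120) = 0.0083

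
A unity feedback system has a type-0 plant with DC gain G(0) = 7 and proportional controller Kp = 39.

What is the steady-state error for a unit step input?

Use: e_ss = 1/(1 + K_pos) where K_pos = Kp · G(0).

K_pos = Kp · G(0) = 39 × 7 = 273. e_ss = 1/(1 + 273) = 0.0036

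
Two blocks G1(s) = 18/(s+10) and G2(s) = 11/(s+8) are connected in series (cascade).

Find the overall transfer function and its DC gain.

Series: multiply transfer functions. G_eq = 18/(s+10) × 11/(s+8) = 198/((s+10)(s+8)). DC gain = 198/(10×8) = 2.475.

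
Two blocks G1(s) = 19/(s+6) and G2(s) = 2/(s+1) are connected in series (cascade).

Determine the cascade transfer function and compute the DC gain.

Series: multiply transfer functions. G_eq = 19/(s+6) × 2/(s+1) = 38/((s+6)(s+1)). DC gain = 38/(6×1) = 6.3333.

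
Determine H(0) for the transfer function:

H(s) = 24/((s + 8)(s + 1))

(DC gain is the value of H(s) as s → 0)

DC gain = H(0) = 24/(8 × 1) = 24/8 = 3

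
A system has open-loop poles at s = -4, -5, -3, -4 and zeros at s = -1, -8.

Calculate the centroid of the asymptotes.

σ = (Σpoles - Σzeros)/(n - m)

σ = (Σpoles - Σzeros)/(n - m) = (-16 - (-9))/(4 - 2) = -7/2 = -3.5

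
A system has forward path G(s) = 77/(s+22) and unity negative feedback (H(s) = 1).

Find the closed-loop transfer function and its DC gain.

T(s) = G/(1+GH) = [77/(s+22)] / [1 + 77/(s+22)] = 77/(s+22+77) = 77/(s+99). DC gain = 77/99 = 0.7778.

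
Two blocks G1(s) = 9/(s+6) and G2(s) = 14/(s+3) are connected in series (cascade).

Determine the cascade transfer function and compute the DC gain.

Series: multiply transfer functions. G_eq = 9/(s+6) × 14/(s+3) = 126/((s+6)(s+3)). DC gain = 126/(6×3) = 7.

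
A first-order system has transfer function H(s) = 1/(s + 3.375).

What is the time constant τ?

For H(s) = 1/(s + 1/τ), the pole is at -1/τ = -3.375, so τ = 1/3.375 = 0.2963 s.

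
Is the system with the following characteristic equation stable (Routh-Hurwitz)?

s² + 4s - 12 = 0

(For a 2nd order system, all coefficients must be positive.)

Coefficients: 1, 4, -12. c=-12 not positive, so system is unstable.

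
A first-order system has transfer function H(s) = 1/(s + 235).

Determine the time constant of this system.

For H(s) = 1/(s + 1/τ), the pole is at -1/τ = -235, so τ = 1/235 = 0.0043 s.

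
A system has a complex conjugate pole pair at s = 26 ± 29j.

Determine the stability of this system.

Real part of poles is 26 (> 0, right half-plane). Unstable.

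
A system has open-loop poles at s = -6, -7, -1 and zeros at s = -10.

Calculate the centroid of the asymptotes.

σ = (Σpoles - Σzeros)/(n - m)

σ = (Σpoles - Σzeros)/(n - m) = (-14 - (-10))/(3 - 1) = -4/2 = -2.0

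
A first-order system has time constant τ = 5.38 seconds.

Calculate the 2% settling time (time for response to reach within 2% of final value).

For first-order system, 2% settling time ≈ 4τ = 4 × 5.38 = 21.52 s.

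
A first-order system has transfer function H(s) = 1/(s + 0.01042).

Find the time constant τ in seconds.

For H(s) = 1/(s + 1/τ), the pole is at -1/τ = -0.01042, so τ = 1/0.01042 = 95.97 s.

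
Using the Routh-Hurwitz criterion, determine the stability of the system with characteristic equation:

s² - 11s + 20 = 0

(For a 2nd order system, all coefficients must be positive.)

Coefficients: 1, -11, 20. b=-11 not positive, so system is unstable.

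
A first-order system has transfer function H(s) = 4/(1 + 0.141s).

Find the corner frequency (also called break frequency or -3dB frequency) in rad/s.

Corner frequency = 1/τ = 1/0.141 = 7.092 rad/s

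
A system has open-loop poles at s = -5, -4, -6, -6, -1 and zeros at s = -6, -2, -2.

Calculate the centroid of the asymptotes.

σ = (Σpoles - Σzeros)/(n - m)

σ = (Σpoles - Σzeros)/(n - m) = (-22 - (-10))/(5 - 3) = -12/2 = -6.0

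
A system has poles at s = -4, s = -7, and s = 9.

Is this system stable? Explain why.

Pole(s) at s = 9 are not in the left half-plane. System is unstable.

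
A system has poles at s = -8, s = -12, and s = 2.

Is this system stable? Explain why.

Pole(s) at s = 2 are not in the left half-plane. System is unstable.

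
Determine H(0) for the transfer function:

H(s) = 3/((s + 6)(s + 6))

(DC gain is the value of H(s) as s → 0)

DC gain = H(0) = 3/(6 × 6) = 3/36 = 0.0833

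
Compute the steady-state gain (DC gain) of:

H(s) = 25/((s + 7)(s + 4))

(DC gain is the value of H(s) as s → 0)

DC gain = H(0) = 25/(7 × 4) = 25/28 = 0.8929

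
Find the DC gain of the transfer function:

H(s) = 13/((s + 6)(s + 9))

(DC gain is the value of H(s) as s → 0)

DC gain = H(0) = 13/(6 × 9) = 13/54 = 0.2407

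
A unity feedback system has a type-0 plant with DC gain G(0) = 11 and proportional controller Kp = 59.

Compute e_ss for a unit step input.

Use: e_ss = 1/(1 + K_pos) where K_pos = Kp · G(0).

K_pos = Kp · G(0) = 59 × 11 = 649. e_ss = 1/(1 + 649) = 0.0015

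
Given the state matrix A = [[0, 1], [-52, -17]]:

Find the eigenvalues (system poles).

det(A - λI) = λ² - (-17)λ + 52 = (λ - (-4))(λ - (-13)). Eigenvalues: -4, -13.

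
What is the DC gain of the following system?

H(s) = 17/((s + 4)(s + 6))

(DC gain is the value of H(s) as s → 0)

DC gain = H(0) = 17/(4 × 6) = 17/24 = 0.7083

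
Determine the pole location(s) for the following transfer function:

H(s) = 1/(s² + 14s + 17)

Discriminant = 14² - 4×1×17 = 196 - 68 = 128 > 0, so two distinct real poles. Using quadratic formula: s = (-14 ± √128)/(2×1) = (-14 ± √128)/2, with √128 ≈ 11.3137. s₁ ≈ -1.3431, s₂ ≈ -12.6569. Poles: s₁ = -1.3431, s₂ = -12.6569.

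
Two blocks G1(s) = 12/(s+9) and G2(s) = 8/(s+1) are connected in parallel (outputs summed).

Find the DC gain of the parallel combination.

Parallel: G_eq = G1 + G2. DC gain = G1(0) + G2(0) = 12/9 + 8/1 = 1.3333 + 8 = 9.3333.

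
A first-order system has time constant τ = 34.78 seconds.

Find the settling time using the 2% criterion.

For first-order system, 2% settling time ≈ 4τ = 4 × 34.78 = 139.12 s.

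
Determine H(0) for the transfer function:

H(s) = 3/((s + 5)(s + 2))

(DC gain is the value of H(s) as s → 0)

DC gain = H(0) = 3/(5 × 2) = 3/10 = 0.3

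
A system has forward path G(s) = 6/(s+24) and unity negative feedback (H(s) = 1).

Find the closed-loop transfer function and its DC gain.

T(s) = G/(1+GH) = [6/(s+24)] / [1 + 6/(s+24)] = 6/(s+24+6) = 6/(s+30). DC gain = 6/30 = 0.2.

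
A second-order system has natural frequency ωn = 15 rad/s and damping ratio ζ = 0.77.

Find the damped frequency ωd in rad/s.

ωd = ωn√(1 - ζ²) = 15√(1 - 0.77²) = 9.57 rad/s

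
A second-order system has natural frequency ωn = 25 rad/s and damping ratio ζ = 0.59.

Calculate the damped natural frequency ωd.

ωd = ωn√(1 - ζ²) = 25√(1 - 0.59²) = 20.19 rad/s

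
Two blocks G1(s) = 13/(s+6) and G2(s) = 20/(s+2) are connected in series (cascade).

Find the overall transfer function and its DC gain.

Series: multiply transfer functions. G_eq = 13/(s+6) × 20/(s+2) = 260/((s+6)(s+2)). DC gain = 260/(6×2) = 21.6667.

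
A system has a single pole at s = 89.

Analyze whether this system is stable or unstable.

Pole at s = 89 is in the right half-plane. Unstable.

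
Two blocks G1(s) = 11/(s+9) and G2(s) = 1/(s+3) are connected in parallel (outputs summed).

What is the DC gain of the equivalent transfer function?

Parallel: G_eq = G1 + G2. DC gain = G1(0) + G2(0) = 11/9 + 1/3 = 1.2222 + 0.3333 = 1.5556.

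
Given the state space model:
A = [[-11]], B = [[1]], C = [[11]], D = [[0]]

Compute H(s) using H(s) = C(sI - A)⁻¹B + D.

(sI - A)⁻¹ = 1/(s + 11). H(s) = 11 × 1/(s + 11) + 0 = 11/(s + 11).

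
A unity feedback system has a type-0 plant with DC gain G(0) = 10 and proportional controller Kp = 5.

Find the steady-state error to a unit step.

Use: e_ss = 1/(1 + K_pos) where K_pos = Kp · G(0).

K_pos = Kp · G(0) = 5 × 10 = 50. e_ss = 1/(1 + 50) = 0.0196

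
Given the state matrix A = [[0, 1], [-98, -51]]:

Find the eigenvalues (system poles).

det(A - λI) = λ² - (-51)λ + 98 = (λ - (-49))(λ - (-2)). Eigenvalues: -49, -2.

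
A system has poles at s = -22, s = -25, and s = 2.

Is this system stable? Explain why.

Pole(s) at s = 2 are not in the left half-plane. System is unstable.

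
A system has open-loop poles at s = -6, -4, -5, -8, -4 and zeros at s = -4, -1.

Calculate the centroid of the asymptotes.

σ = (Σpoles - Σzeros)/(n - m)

σ = (Σpoles - Σzeros)/(n - m) = (-27 - (-5))/(5 - 2) = -22/3 = -7.33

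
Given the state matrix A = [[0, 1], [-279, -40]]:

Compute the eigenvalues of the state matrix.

det(A - λI) = λ² - (-40)λ + 279 = (λ - (-31))(λ - (-9)). Eigenvalues: -31, -9.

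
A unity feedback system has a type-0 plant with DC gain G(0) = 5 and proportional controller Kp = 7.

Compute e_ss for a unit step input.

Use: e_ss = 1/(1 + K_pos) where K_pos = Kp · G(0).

K_pos = Kp · G(0) = 7 × 5 = 35. e_ss = 1/(1 + 35) = 0.0278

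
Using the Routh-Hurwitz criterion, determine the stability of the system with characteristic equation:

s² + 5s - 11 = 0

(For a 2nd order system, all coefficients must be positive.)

Coefficients: 1, 5, -11. c=-11 not positive, so system is unstable.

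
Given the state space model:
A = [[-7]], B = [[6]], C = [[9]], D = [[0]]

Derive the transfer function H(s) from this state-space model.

(sI - A)⁻¹ = 1/(s + 7). H(s) = 9 × 6/(s + 7) + 0 = 54/(s + 7).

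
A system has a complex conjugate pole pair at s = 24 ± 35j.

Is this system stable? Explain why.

Real part of poles is 24 (> 0, right half-plane). Unstable.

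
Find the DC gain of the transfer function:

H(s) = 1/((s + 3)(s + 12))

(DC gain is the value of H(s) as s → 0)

DC gain = H(0) = 1/(3 × 12) = 1/36 = 0.0278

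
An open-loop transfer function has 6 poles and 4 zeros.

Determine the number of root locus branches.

Root locus has n branches where n = number of poles = 6.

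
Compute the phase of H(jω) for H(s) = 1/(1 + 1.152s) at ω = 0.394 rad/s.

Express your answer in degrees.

Phase = -arctan(ωτ) = -arctan(0.394 × 1.152) = -24.4°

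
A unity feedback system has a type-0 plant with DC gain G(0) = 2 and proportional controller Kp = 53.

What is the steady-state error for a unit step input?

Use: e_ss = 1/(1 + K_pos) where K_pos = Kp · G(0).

K_pos = Kp · G(0) = 53 × 2 = 106. e_ss = 1/(1 + 106) = 0.0093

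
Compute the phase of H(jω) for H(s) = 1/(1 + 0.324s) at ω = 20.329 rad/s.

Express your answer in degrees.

Phase = -arctan(ωτ) = -arctan(20.329 × 0.324) = -81.4°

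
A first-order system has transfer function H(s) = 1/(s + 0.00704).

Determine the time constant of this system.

For H(s) = 1/(s + 1/τ), the pole is at -1/τ = -0.00704, so τ = 1/0.00704 = 142 s.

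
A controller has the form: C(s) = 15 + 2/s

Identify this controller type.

This is a Proportional-Integral (PI) controller.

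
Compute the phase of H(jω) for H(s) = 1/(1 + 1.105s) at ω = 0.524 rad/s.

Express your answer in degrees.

Phase = -arctan(ωτ) = -arctan(0.524 × 1.105) = -30.1°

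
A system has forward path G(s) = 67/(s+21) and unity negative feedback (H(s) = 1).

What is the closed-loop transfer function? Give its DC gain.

T(s) = G/(1+GH) = [67/(s+21)] / [1 + 67/(s+21)] = 67/(s+21+67) = 67/(s+88). DC gain = 67/88 = 0.7614.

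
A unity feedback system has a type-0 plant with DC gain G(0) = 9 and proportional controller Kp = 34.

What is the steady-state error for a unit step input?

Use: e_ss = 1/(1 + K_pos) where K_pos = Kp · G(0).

K_pos = Kp · G(0) = 34 × 9 = 306. e_ss = 1/(1 + 306) = 0.0033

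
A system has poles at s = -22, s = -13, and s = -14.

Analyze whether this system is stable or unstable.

All poles are in the left half-plane. System is stable.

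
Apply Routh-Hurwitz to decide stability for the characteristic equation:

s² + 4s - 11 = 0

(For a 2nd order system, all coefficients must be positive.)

Coefficients: 1, 4, -11. c=-11 not positive, so system is unstable.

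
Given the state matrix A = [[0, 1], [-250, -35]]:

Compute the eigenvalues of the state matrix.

det(A - λI) = λ² - (-35)λ + 250 = (λ - (-10))(λ - (-25)). Eigenvalues: -10, -25.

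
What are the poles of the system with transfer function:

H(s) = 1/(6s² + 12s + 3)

Discriminant = 12² - 4×6×3 = 144 - 72 = 72 > 0, so two distinct real poles. Using quadratic formula: s = (-12 ± √72)/(2×6) = (-12 ± √72)/12, with √72 ≈ 8.4853. s₁ ≈ -0.2929, s₂ ≈ -1.7071. Poles: s₁ = -0.2929, s₂ = -1.7071.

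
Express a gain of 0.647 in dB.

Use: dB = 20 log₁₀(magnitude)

dB = 20 log₁₀(0.647) = -3.8 dB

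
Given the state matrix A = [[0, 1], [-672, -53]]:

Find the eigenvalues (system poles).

det(A - λI) = λ² - (-53)λ + 672 = (λ - (-32))(λ - (-21)). Eigenvalues: -32, -21.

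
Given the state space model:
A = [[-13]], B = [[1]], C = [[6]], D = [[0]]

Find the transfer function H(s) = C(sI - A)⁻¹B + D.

(sI - A)⁻¹ = 1/(s + 13). H(s) = 6 × 1/(s + 13) + 0 = 6/(s + 13).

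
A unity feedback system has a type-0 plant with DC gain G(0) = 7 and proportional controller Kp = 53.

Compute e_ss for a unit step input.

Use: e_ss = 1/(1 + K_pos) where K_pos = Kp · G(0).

K_pos = Kp · G(0) = 53 × 7 = 371. e_ss = 1/(1 + 371) = 0.0027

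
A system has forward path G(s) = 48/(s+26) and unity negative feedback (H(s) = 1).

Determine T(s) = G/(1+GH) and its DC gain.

T(s) = G/(1+GH) = [48/(s+26)] / [1 + 48/(s+26)] = 48/(s+26+48) = 48/(s+74). DC gain = 48/74 = 0.6486.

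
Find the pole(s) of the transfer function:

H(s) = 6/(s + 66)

Pole is where denominator = 0: s + 66 = 0, so s = -66.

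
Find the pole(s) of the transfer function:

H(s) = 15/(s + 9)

Pole is where denominator = 0: s + 9 = 0, so s = -9.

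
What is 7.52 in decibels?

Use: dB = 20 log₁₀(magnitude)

dB = 20 log₁₀(7.52) = 17.5 dB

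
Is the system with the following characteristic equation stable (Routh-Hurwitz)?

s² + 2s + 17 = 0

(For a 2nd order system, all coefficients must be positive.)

Coefficients: 1, 2, 17. All positive, so system is stable.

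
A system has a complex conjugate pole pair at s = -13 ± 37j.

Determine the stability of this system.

Real part of poles is -13 (< 0, left half-plane). Stable.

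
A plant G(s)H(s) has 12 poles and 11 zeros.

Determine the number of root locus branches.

Root locus has n branches where n = number of poles = 12.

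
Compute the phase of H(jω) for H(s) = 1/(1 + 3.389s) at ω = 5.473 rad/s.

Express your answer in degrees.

Phase = -arctan(ωτ) = -arctan(5.473 × 3.389) = -86.9°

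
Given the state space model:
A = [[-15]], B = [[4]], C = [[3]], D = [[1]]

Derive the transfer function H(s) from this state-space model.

(sI - A)⁻¹ = 1/(s + 15). H(s) = 3×4/(s + 15) + 1 = (s + 27)/(s + 15).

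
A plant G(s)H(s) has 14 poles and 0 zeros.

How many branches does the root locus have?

Root locus has n branches where n = number of poles = 14.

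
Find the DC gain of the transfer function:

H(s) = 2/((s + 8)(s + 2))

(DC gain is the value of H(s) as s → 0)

DC gain = H(0) = 2/(8 × 2) = 2/16 = 0.125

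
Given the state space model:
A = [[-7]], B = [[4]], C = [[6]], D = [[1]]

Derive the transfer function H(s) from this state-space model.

(sI - A)⁻¹ = 1/(s + 7). H(s) = 6×4/(s + 7) + 1 = (s + 31)/(s + 7).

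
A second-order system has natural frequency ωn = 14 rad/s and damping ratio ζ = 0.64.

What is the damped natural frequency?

ωd = ωn√(1 - ζ²) = 14√(1 - 0.64²) = 10.76 rad/s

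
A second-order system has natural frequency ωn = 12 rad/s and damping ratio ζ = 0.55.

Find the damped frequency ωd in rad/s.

ωd = ωn√(1 - ζ²) = 12√(1 - 0.55²) = 10.02 rad/s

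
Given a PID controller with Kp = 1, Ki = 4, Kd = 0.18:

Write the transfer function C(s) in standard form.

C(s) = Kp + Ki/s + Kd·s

Substituting values: C(s) = 1 + 4/s + 0.18s = (0.18s² + s + 4)/s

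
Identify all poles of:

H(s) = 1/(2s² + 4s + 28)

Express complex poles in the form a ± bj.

Discriminant = 4² - 4×2×28 = 16 - 224 = -208 < 0, so the poles are a complex conjugate pair s = (-4 ± j√208)/(2×2). Real part = -4/(2×2) = -4/4 = -1; imaginary part = ±√208/(2×2) ≈ 3.6056. Poles: s = -1 ± 3.6056j.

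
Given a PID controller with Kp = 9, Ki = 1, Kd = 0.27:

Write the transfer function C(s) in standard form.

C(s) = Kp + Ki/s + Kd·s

Substituting values: C(s) = 9 + 1/s + 0.27s = (0.27s² + 9s + 1)/s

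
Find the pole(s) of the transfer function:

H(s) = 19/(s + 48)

Pole is where denominator = 0: s + 48 = 0, so s = -48.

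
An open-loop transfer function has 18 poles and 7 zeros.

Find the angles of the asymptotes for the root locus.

n - m = 18 - 7 = 11. Angles: θk = (2k + 1)·180°/11 = 16.36°, 49.09°, 81.82°, 114.55°, 147.27°, 180°, 212.73°, 245.45°, 278.18°, 310.91°, 343.64°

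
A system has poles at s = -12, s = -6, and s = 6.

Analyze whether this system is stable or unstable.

Pole(s) at s = 6 are not in the left half-plane. System is unstable.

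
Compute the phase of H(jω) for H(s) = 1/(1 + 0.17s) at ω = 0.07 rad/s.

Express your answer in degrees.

Phase = -arctan(ωτ) = -arctan(0.07 × 0.17) = -0.7°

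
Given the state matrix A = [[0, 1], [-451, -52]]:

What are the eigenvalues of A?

det(A - λI) = λ² - (-52)λ + 451 = (λ - (-41))(λ - (-11)). Eigenvalues: -41, -11.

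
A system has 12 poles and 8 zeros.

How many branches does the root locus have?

Root locus has n branches where n = number of poles = 12.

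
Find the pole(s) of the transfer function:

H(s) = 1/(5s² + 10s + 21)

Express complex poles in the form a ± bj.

Discriminant = 10² - 4×5×21 = 100 - 420 = -320 < 0, so the poles are a complex conjugate pair s = (-10 ± j√320)/(2×5). Real part = -10/(2×5) = -10/10 = -1; imaginary part = ±√320/(2×5) ≈ 1.7889. Poles: s = -1 ± 1.7889j.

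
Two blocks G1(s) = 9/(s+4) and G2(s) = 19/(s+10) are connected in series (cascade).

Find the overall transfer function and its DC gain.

Series: multiply transfer functions. G_eq = 9/(s+4) × 19/(s+10) = 171/((s+4)(s+10)). DC gain = 171/(4×10) = 4.275.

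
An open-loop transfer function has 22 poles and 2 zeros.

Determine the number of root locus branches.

Root locus has n branches where n = number of poles = 22.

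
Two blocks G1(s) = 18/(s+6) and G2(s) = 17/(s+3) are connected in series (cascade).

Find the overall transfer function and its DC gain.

Series: multiply transfer functions. G_eq = 18/(s+6) × 17/(s+3) = 306/((s+6)(s+3)). DC gain = 306/(6×3) = 17.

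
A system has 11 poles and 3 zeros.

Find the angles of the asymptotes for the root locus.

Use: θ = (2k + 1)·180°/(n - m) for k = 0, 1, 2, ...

n - m = 11 - 3 = 8. Angles: θk = (2k + 1)·180°/8 = 22.5°, 67.5°, 112.5°, 157.5°, 202.5°, 247.5°, 292.5°, 337.5°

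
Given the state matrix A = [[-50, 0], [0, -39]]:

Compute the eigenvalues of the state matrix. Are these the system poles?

For diagonal matrix, eigenvalues are diagonal entries: λ₁ = -50, λ₂ = -39. Eigenvalues of A = system poles.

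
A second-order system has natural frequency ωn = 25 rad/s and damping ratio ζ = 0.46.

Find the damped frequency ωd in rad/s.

ωd = ωn√(1 - ζ²) = 25√(1 - 0.46²) = 22.2 rad/s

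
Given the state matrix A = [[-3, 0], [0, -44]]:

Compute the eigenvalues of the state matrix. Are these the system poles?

For diagonal matrix, eigenvalues are diagonal entries: λ₁ = -3, λ₂ = -44. Eigenvalues of A = system poles.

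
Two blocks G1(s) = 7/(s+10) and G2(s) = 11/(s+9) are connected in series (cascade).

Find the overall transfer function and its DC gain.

Series: multiply transfer functions. G_eq = 7/(s+10) × 11/(s+9) = 77/((s+10)(s+9)). DC gain = 77/(10×9) = 0.8556.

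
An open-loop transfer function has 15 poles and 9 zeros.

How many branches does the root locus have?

Root locus has n branches where n = number of poles = 15.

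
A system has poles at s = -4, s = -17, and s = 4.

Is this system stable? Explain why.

Pole(s) at s = 4 are not in the left half-plane. System is unstable.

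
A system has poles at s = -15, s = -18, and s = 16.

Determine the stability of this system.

Pole(s) at s = 16 are not in the left half-plane. System is unstable.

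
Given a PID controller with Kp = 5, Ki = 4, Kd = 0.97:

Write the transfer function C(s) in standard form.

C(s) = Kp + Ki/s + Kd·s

Substituting values: C(s) = 5 + 4/s + 0.97s = (0.97s² + 5s + 4)/s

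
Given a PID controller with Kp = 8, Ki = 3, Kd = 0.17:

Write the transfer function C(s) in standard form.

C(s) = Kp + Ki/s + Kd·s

Substituting values: C(s) = 8 + 3/s + 0.17s = (0.17s² + 8s + 3)/s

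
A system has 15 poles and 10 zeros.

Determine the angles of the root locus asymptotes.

n - m = 15 - 10 = 5. Angles: θk = (2k + 1)·180°/5 = 36°, 108°, 180°, 252°, 324°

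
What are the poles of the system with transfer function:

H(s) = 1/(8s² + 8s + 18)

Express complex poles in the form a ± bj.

Discriminant = 8² - 4×8×18 = 64 - 576 = -512 < 0, so the poles are a complex conjugate pair s = (-8 ± j√512)/(2×8). Real part = -8/(2×8) = -8/16 = -0.5; imaginary part = ±√512/(2×8) ≈ 1.4142. Poles: s = -0.5 ± 1.4142j.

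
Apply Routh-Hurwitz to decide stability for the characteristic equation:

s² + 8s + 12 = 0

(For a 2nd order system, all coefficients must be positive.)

Coefficients: 1, 8, 12. All positive, so system is stable.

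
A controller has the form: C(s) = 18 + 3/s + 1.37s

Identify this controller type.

This is a Proportional-Integral-Derivative (PID) controller.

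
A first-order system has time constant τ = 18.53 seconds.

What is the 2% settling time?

For first-order system, 2% settling time ≈ 4τ = 4 × 18.53 = 74.12 s.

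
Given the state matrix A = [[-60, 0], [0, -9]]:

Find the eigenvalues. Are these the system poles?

For diagonal matrix, eigenvalues are diagonal entries: λ₁ = -60, λ₂ = -9. Eigenvalues of A = system poles.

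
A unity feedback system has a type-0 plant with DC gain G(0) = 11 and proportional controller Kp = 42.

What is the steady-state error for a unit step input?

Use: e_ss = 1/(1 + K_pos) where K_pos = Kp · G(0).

K_pos = Kp · G(0) = 42 × 11 = 462. e_ss = 1/(1 + 462) = 0.0022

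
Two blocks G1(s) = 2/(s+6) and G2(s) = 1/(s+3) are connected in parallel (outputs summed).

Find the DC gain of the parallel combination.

Parallel: G_eq = G1 + G2. DC gain = G1(0) + G2(0) = 2/6 + 1/3 = 0.3333 + 0.3333 = 0.6667.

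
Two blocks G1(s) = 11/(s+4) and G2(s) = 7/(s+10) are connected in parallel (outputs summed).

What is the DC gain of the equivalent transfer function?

Parallel: G_eq = G1 + G2. DC gain = G1(0) + G2(0) = 11/4 + 7/10 = 2.75 + 0.7 = 3.45.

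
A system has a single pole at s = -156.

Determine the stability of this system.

Pole at s = -156 is in the left half-plane. Stable.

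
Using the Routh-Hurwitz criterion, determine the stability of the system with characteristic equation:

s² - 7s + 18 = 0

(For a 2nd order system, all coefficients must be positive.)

Coefficients: 1, -7, 18. b=-7 not positive, so system is unstable.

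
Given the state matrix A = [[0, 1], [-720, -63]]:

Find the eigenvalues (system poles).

det(A - λI) = λ² - (-63)λ + 720 = (λ - (-15))(λ - (-48)). Eigenvalues: -15, -48.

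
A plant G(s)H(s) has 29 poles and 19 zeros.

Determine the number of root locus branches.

Root locus has n branches where n = number of poles = 29.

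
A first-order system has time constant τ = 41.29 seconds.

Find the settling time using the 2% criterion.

For first-order system, 2% settling time ≈ 4τ = 4 × 41.29 = 165.16 s.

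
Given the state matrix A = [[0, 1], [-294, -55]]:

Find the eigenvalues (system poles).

det(A - λI) = λ² - (-55)λ + 294 = (λ - (-49))(λ - (-6)). Eigenvalues: -49, -6.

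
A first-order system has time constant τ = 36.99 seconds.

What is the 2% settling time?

For first-order system, 2% settling time ≈ 4τ = 4 × 36.99 = 147.96 s.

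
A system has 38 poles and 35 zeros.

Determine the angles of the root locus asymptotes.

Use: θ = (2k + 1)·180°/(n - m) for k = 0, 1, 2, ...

n - m = 38 - 35 = 3. Angles: θk = (2k + 1)·180°/3 = 60°, 180°, 300°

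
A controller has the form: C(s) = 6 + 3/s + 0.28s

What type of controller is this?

This is a Proportional-Integral-Derivative (PID) controller.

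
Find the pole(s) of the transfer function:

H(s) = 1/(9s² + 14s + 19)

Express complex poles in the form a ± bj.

Discriminant = 14² - 4×9×19 = 196 - 684 = -488 < 0, so the poles are a complex conjugate pair s = (-14 ± j√488)/(2×9). Real part = -14/(2×9) = -14/18 ≈ -0.7778; imaginary part = ±√488/(2×9) ≈ 1.2273. Poles: s = -0.7778 ± 1.2273j.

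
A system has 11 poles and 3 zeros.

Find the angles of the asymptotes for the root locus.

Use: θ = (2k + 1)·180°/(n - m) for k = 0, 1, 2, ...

n - m = 11 - 3 = 8. Angles: θk = (2k + 1)·180°/8 = 22.5°, 67.5°, 112.5°, 157.5°, 202.5°, 247.5°, 292.5°, 337.5°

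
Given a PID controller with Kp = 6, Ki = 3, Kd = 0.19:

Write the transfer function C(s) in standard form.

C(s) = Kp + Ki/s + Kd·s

Substituting values: C(s) = 6 + 3/s + 0.19s = (0.19s² + 6s + 3)/s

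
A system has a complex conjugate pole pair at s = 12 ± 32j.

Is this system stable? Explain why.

Real part of poles is 12 (> 0, right half-plane). Unstable.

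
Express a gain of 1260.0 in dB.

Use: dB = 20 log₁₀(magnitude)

dB = 20 log₁₀(1260.0) = 62.0 dB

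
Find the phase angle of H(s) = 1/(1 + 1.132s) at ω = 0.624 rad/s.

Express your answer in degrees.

Phase = -arctan(ωτ) = -arctan(0.624 × 1.132) = -35.2°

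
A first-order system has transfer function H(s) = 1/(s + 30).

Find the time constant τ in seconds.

For H(s) = 1/(s + 1/τ), the pole is at -1/τ = -30, so τ = 1/30 = 0.0333 s.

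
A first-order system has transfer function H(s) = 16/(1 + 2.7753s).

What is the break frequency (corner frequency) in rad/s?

Corner frequency = 1/τ = 1/2.7753 = 0.36 rad/s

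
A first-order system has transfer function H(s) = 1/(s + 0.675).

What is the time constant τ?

For H(s) = 1/(s + 1/τ), the pole is at -1/τ = -0.675, so τ = 1/0.675 = 1.4815 s.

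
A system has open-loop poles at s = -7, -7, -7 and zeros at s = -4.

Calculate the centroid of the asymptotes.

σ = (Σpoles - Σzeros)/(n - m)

σ = (Σpoles - Σzeros)/(n - m) = (-21 - (-4))/(3 - 1) = -17/2 = -8.5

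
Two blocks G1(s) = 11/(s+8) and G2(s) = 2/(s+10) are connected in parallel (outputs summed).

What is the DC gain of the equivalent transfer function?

Parallel: G_eq = G1 + G2. DC gain = G1(0) + G2(0) = 11/8 + 2/10 = 1.375 + 0.2 = 1.575.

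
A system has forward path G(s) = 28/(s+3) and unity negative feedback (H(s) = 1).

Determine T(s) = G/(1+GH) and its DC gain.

T(s) = G/(1+GH) = [28/(s+3)] / [1 + 28/(s+3)] = 28/(s+3+28) = 28/(s+31). DC gain = 28/31 = 0.9032.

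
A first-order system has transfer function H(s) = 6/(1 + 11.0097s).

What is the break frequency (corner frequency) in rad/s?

Corner frequency = 1/τ = 1/11.0097 = 0.091 rad/s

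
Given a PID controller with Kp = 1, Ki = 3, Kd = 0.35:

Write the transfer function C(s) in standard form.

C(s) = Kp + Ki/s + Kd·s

Substituting values: C(s) = 1 + 3/s + 0.35s = (0.35s² + s + 3)/s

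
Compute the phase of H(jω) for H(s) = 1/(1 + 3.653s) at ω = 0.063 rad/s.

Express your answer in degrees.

Phase = -arctan(ωτ) = -arctan(0.063 × 3.653) = -13.0°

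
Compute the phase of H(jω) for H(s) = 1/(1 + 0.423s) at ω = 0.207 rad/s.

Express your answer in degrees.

Phase = -arctan(ωτ) = -arctan(0.207 × 0.423) = -5.0°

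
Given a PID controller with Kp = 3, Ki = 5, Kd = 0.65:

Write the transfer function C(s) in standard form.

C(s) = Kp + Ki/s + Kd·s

Substituting values: C(s) = 3 + 5/s + 0.65s = (0.65s² + 3s + 5)/s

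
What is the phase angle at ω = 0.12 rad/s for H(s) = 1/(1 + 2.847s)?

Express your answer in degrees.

Phase = -arctan(ωτ) = -arctan(0.12 × 2.847) = -18.9°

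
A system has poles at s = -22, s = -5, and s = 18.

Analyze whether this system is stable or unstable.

Pole(s) at s = 18 are not in the left half-plane. System is unstable.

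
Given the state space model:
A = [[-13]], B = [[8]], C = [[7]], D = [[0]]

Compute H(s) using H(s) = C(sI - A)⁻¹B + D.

(sI - A)⁻¹ = 1/(s + 13). H(s) = 7 × 8/(s + 13) + 0 = 56/(s + 13).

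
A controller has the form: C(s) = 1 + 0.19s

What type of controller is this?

This is a Proportional-Derivative (PD) controller.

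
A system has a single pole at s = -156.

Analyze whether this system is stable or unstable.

Pole at s = -156 is in the left half-plane. Stable.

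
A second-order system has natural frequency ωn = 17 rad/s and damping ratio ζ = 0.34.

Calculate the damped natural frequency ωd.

ωd = ωn√(1 - ζ²) = 17√(1 - 0.34²) = 15.99 rad/s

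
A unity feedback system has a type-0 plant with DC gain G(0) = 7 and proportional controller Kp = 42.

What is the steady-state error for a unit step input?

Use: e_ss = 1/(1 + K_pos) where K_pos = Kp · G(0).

K_pos = Kp · G(0) = 42 × 7 = 294. e_ss = 1/(1 + 294) = 0.0034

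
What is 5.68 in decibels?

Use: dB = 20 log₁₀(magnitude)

dB = 20 log₁₀(5.68) = 15.1 dB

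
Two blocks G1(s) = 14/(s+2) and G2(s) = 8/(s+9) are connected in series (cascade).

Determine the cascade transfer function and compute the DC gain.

Series: multiply transfer functions. G_eq = 14/(s+2) × 8/(s+9) = 112/((s+2)(s+9)). DC gain = 112/(2×9) = 6.2222.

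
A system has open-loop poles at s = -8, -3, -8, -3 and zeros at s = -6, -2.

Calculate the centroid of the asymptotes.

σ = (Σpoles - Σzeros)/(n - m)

σ = (Σpoles - Σzeros)/(n - m) = (-22 - (-8))/(4 - 2) = -14/2 = -7.0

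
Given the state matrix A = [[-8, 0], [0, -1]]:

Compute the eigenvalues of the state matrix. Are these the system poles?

For diagonal matrix, eigenvalues are diagonal entries: λ₁ = -8, λ₂ = -1. Eigenvalues of A = system poles.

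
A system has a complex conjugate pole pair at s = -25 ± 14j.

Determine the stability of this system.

Real part of poles is -25 (< 0, left half-plane). Stable.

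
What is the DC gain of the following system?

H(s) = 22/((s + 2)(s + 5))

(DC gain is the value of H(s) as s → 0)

DC gain = H(0) = 22/(2 × 5) = 22/10 = 2.2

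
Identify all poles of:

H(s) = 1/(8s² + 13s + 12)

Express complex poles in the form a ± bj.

Discriminant = 13² - 4×8×12 = 169 - 384 = -215 < 0, so the poles are a complex conjugate pair s = (-13 ± j√215)/(2×8). Real part = -13/(2×8) = -13/16 = -0.8125; imaginary part = ±√215/(2×8) ≈ 0.9164. Poles: s = -0.8125 ± 0.9164j.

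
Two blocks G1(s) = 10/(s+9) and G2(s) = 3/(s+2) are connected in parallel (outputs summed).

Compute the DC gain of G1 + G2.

Parallel: G_eq = G1 + G2. DC gain = G1(0) + G2(0) = 10/9 + 3/2 = 1.1111 + 1.5 = 2.6111.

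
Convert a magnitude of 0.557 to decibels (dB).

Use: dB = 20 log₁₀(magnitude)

dB = 20 log₁₀(0.557) = -5.1 dB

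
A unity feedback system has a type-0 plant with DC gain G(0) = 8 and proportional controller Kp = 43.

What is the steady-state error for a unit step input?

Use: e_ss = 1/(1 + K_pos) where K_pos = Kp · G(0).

K_pos = Kp · G(0) = 43 × 8 = 344. e_ss = 1/(1 + 344) = 0.0029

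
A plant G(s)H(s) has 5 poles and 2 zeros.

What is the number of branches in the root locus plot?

Root locus has n branches where n = number of poles = 5.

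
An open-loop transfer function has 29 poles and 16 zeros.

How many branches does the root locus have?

Root locus has n branches where n = number of poles = 29.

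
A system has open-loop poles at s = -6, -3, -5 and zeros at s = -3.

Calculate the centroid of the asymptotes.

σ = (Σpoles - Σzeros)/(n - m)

σ = (Σpoles - Σzeros)/(n - m) = (-14 - (-3))/(3 - 1) = -11/2 = -5.5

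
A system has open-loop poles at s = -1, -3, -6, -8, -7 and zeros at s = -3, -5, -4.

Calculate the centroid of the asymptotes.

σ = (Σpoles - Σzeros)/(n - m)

σ = (Σpoles - Σzeros)/(n - m) = (-25 - (-12))/(5 - 3) = -13/2 = -6.5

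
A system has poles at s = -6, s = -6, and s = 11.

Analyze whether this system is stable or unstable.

Pole(s) at s = 11 are not in the left half-plane. System is unstable.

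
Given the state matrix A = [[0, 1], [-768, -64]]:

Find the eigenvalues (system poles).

det(A - λI) = λ² - (-64)λ + 768 = (λ - (-16))(λ - (-48)). Eigenvalues: -16, -48.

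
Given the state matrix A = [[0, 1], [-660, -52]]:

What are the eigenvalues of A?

det(A - λI) = λ² - (-52)λ + 660 = (λ - (-30))(λ - (-22)). Eigenvalues: -30, -22.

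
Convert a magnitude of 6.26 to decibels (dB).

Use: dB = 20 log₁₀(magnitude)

dB = 20 log₁₀(6.26) = 15.9 dB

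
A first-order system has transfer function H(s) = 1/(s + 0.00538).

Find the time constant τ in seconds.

For H(s) = 1/(s + 1/τ), the pole is at -1/τ = -0.00538, so τ = 1/0.00538 = 185.9 s.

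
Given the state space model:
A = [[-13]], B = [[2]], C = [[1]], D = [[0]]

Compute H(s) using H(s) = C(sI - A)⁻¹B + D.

(sI - A)⁻¹ = 1/(s + 13). H(s) = 1 × 2/(s + 13) + 0 = 2/(s + 13).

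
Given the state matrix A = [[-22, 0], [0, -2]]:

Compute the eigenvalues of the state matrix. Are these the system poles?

For diagonal matrix, eigenvalues are diagonal entries: λ₁ = -22, λ₂ = -2. Eigenvalues of A = system poles.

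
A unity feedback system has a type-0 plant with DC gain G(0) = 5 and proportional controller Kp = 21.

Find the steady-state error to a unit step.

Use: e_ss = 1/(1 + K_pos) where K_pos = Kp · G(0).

K_pos = Kp · G(0) = 21 × 5 = 105. e_ss = 1/(1 + 105) = 0.0094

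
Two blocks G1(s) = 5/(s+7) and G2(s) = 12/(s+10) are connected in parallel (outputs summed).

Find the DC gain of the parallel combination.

Parallel: G_eq = G1 + G2. DC gain = G1(0) + G2(0) = 5/7 + 12/10 = 0.7143 + 1.2 = 1.9143.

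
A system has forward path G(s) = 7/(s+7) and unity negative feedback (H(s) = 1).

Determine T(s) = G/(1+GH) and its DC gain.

T(s) = G/(1+GH) = [7/(s+7)] / [1 + 7/(s+7)] = 7/(s+7+7) = 7/(s+14). DC gain = 7/14 = 0.5.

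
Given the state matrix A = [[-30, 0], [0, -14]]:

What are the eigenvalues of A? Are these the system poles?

For diagonal matrix, eigenvalues are diagonal entries: λ₁ = -30, λ₂ = -14. Eigenvalues of A = system poles.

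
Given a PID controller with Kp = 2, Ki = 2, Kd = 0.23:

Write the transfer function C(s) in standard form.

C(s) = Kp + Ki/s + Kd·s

Substituting values: C(s) = 2 + 2/s + 0.23s = (0.23s² + 2s + 2)/s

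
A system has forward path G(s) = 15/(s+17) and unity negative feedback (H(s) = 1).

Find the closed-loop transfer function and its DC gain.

T(s) = G/(1+GH) = [15/(s+17)] / [1 + 15/(s+17)] = 15/(s+17+15) = 15/(s+32). DC gain = 15/32 = 0.46875.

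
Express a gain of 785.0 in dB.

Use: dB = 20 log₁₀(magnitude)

dB = 20 log₁₀(785.0) = 57.9 dB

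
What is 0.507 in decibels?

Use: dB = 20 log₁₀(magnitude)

dB = 20 log₁₀(0.507) = -5.9 dB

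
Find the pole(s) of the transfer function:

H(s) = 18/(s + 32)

Pole is where denominator = 0: s + 32 = 0, so s = -32.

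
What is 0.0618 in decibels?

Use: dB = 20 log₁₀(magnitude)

dB = 20 log₁₀(0.0618) = -24.2 dB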